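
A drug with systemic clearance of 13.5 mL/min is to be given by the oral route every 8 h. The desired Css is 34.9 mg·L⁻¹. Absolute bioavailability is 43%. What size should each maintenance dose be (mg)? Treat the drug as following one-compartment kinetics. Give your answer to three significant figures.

526 mg

CL = 13.5 mL/min = 13.5 × 0.06 = 0.8100 L/h
D = CL × Css × τ / F = 0.8100 × 34.9 × 8 / 0.43 = 525.9 mg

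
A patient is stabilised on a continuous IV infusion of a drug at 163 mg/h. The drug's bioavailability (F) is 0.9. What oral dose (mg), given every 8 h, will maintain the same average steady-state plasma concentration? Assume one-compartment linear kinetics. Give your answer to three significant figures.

1450 mg

To maintain the same Css, the systemic dosing rate must be unchanged: F·D/τ = infusion rate.
D = rate × τ / F = 163 × 8 / 0.9 = 1449 mg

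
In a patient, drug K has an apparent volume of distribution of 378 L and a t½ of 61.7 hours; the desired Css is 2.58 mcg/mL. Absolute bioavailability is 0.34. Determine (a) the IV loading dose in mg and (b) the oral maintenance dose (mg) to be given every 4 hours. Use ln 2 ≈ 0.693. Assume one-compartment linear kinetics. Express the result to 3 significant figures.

LD = Vd × C = 378.0 × 2.58 = 975.2 mg
CL = 0.693 × Vd / t½ = 0.693 × 378.0 / 61.7 = 4.246 L/h
D = CL × Css × τ / F = 4.246 × 2.58 × 4 / 0.34 = 128.9 mg

(a) 975 mg; (b) 129 mg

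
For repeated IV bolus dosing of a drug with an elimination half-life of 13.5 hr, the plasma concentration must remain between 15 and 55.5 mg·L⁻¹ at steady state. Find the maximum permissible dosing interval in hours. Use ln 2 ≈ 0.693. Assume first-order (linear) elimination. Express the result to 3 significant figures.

k = 0.693 / t½ = 0.693 / 13.5 = 0.05133 h⁻¹
Between IV bolus doses, concentration decays as C = C₀·e^(−kτ), so C_peak/C_trough = e^(kτ).
τ_max = ln(C_peak/C_trough) / k = ln(55.5/15) / 0.05133 = 1.308 / 0.05133 = 25.48 h

25.5 h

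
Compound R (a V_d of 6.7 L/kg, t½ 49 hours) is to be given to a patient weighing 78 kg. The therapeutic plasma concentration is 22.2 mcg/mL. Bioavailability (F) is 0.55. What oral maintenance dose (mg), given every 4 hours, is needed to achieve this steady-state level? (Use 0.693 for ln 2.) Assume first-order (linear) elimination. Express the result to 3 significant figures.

1190 mg

Total Vd = 6.7 × 78 = 522.6 L
k = 0.693/49 = 0.01414 h⁻¹, so CL = k·Vd = 0.01414 × 522.6 = 7.390 L/h
D = CL × Css × τ / F = 7.390 × 22.2 × 4 / 0.55 = 1193 mg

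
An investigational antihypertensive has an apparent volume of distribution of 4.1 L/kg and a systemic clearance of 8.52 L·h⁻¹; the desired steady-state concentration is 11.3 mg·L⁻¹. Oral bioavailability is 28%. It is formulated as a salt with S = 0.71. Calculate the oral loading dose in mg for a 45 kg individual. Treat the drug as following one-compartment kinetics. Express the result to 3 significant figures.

10500 mg

Vd(total) = 45 kg × 4.1 L/kg = 184.5 L
LD = Vd × C / F / S = 184.5 × 11.30 / 0.28 / 0.71 = 10490 mg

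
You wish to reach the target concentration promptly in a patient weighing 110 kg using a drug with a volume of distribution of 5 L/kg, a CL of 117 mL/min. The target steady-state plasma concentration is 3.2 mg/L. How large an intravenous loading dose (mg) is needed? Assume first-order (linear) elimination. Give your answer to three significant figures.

1760 mg

Vd = 5 L/kg × 110 kg = 550.0 L
Loading dose depends on Vd (not clearance): it fills the distribution volume.
LD = Vd × C = 550.0 × 3.200 = 1760 mg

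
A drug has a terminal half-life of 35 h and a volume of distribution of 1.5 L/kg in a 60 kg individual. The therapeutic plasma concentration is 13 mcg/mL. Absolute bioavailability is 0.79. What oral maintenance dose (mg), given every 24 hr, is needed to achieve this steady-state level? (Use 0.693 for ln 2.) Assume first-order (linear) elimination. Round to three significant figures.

704 mg

Vd = 1.5 L/kg × 60 kg = 90.00 L
CL = 0.693 × Vd / t½ = 0.693 × 90.00 / 35 = 1.782 L/h
D = CL × Css × τ / F = 1.782 × 13 × 24 / 0.79 = 703.8 mg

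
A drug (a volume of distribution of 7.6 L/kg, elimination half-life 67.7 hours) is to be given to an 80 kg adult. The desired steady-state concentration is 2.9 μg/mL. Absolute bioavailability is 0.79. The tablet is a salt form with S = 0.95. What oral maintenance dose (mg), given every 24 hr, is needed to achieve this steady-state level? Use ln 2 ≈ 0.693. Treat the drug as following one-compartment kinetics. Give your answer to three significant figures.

577 mg

Total Vd = 7.6 × 80 = 608.0 L
CL = 0.693 × Vd / t½ = 0.693 × 608.0 / 67.7 = 6.224 L/h
D = CL × Css × τ / F / S = 6.224 × 2.9 × 24 / 0.79 / 0.95 = 577.2 mg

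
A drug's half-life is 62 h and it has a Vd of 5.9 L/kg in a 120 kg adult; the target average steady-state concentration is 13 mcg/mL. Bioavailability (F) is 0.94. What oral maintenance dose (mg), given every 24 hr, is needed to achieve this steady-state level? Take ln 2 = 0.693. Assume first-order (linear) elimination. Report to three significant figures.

2630 mg

Vd = 5.9 L/kg × 120 kg = 708.0 L
CL = 0.693 × Vd / t½ = 0.693 × 708.0 / 62 = 7.914 L/h
D = CL × Css × τ / F = 7.914 × 13 × 24 / 0.94 = 2627 mg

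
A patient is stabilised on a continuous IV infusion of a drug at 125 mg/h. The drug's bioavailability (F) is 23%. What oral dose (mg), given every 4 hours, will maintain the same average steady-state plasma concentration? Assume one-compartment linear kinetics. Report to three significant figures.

2170 mg

To maintain the same Css, the systemic dosing rate must be unchanged: F·D/τ = infusion rate.
D = rate × τ / F = 125 × 4 / 0.23 = 2174 mg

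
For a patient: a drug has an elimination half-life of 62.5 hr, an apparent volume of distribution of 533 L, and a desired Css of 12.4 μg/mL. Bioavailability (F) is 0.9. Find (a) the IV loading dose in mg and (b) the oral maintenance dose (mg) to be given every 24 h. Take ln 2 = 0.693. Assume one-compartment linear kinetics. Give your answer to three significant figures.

(a) 6610 mg; (b) 1950 mg

LD = Vd × C = 533.0 × 12.4 = 6609 mg
CL = 0.693 × Vd / t½ = 0.693 × 533.0 / 62.5 = 5.910 L/h
D = CL × Css × τ / F = 5.910 × 12.4 × 24 / 0.9 = 1954 mg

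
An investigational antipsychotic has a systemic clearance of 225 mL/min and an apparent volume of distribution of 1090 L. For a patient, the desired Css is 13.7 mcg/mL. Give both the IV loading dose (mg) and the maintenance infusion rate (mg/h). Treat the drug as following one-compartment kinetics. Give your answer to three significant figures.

Loading: fill Vd to C_target → 1090 L × 13.7 mg/L = 14930 mg
CL = 225 mL/min = 225 × 0.06 = 13.50 L/h
Infusion rate = 13.50 L/h × 13.7 mg/L = 185.0 mg/h

(a) 14900 mg; (b) 185 mg/h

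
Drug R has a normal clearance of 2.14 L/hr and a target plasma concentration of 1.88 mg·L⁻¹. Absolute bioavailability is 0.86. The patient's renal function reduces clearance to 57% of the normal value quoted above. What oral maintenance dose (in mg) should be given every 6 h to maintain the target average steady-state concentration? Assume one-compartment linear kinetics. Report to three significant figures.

16.0 mg

Patient clearance = 0.57 × 2.140 = 1.220 L/h
D = CL × Css × τ / F = 1.220 × 1.88 × 6 / 0.86 = 16.00 mg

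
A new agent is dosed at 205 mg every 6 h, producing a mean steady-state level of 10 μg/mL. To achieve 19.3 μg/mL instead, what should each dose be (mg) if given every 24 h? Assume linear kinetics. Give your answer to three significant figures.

1580 mg

For first-order elimination, Css ∝ F·D/(CL·τ); F and CL are unchanged, so Css ∝ D/τ.
D₂ = D₁ × (Css,target / Css,current) × (τ₂/τ₁) = 205 × (19.3/10) × (24/6) = 1583 mg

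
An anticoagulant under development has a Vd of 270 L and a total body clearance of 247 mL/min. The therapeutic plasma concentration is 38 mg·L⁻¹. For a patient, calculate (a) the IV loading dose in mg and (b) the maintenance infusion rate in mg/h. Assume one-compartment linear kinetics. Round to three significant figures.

(a) 10300 mg; (b) 563 mg/h

Loading: fill Vd to C_target → 270.0 L × 38 mg/L = 10260 mg
CL = 247 mL/min × 60/1000 = 14.82 L/h
Maintenance: replace elimination → rate = CL × Css = 14.82 × 38 = 563.2 mg/h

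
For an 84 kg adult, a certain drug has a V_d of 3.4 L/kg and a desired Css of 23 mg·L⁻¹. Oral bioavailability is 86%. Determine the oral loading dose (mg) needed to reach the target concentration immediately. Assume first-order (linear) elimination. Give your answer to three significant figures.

7640 mg

Vd = 3.4 L/kg × 84 kg = 285.6 L
The loading dose fills Vd to the target concentration.
LD = Vd × C / F = 285.6 × 23.00 / 0.86 = 7638 mg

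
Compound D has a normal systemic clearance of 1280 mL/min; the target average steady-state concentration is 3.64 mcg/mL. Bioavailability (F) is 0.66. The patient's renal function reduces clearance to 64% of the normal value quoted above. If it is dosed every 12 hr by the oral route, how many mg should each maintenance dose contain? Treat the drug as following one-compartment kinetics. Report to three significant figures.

Convert clearance: 1280 mL/min × 60 min/h ÷ 1000 mL/L = 76.80 L/h
Patient clearance = 0.64 × 76.80 = 49.15 L/h
D = CL × Css × τ / F = 49.15 × 3.64 × 12 / 0.66 = 3253 mg

3250 mg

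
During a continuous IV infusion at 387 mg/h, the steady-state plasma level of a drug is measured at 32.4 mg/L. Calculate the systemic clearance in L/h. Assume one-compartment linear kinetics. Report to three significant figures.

11.9 L/h

At steady state, infusion rate = CL × Css, so CL = rate / Css.
CL = 387 / 32.4 = 11.94 L/h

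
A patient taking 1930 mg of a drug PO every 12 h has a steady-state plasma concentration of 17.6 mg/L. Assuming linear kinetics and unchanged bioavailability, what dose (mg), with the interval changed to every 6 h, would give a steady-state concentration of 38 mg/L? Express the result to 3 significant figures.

For first-order elimination, Css ∝ F·D/(CL·τ); F and CL are unchanged, so Css ∝ D/τ.
D₂ = D₁ × (Css,target / Css,current) × (τ₂/τ₁) = 1930 × (38/17.6) × (6/12) = 2084 mg

2080 mg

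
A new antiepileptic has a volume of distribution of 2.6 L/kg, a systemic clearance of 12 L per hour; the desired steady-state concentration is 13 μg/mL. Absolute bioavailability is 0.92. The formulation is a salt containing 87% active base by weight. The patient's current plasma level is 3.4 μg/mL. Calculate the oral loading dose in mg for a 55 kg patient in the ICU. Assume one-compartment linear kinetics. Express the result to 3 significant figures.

Vd(total) = 55 kg × 2.6 L/kg = 143.0 L
Loading dose depends on Vd (not clearance): it fills the distribution volume.
Concentration deficit ΔC = 13 − 3.4 = 9.600 mg/L
LD = Vd × ΔC / F / S = 143.0 × 9.600 / 0.92 / 0.87 = 1715 mg

1720 mg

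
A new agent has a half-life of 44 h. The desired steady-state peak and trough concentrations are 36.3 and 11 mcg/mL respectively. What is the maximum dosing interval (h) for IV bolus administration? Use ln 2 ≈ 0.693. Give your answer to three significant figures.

75.8 h

k = 0.693 / t½ = 0.693 / 44 = 0.01575 h⁻¹
Between IV bolus doses, concentration decays as C = C₀·e^(−kτ), so C_peak/C_trough = e^(kτ).
τ_max = ln(C_peak/C_trough) / k = ln(36.3/11) / 0.01575 = 1.194 / 0.01575 = 75.81 h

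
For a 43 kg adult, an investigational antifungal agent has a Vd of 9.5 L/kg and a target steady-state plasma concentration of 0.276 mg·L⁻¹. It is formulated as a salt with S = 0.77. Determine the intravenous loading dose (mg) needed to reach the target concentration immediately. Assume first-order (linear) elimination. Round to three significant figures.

Vd(total) = 43 kg × 9.5 L/kg = 408.5 L
LD = Vd × C / S = 408.5 × 0.2760 / 0.77 = 146.4 mg

146 mg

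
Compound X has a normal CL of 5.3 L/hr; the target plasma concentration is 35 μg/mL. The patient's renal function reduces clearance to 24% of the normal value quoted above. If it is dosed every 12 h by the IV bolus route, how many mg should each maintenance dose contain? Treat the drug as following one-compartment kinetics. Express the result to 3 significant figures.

534 mg

Patient clearance = 0.24 × 5.300 = 1.272 L/h
D = CL × Css × τ = 1.272 × 35 × 12 = 534.2 mg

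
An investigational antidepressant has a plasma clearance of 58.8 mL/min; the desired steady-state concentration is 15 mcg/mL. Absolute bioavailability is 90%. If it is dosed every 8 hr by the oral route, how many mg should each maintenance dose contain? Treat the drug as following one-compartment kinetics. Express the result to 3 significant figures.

CL = 58.8 mL/min × 60/1000 = 3.528 L/h
D = CL × Css × τ / F = 3.528 × 15 × 8 / 0.9 = 470.4 mg

470 mg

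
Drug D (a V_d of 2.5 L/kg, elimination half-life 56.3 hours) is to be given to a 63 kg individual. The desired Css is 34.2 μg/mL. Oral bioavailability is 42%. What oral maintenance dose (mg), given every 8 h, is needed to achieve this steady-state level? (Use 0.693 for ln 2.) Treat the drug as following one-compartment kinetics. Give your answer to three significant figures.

Vd = 2.5 L/kg × 63 kg = 157.5 L
CL = ln 2 · Vd / t½ = 0.693 × 157.5 / 56.3 = 1.939 L/h
D = CL × Css × τ / F = 1.939 × 34.2 × 8 / 0.42 = 1263 mg

1260 mg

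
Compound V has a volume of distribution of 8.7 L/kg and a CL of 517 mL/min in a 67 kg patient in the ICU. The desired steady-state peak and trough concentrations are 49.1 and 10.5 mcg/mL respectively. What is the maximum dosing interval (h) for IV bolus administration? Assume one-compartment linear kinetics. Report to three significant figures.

Vd(total) = 67 kg × 8.7 L/kg = 582.9 L
CL = 517 mL/min = 517 × 0.06 = 31.02 L/h
k = CL / Vd = 31.02 / 582.9 = 0.05322 h⁻¹
Between IV bolus doses, concentration decays as C = C₀·e^(−kτ), so C_peak/C_trough = e^(kτ).
τ_max = ln(C_peak/C_trough) / k = ln(49.1/10.5) / 0.05322 = 1.542 / 0.05322 = 28.97 h

29.0 h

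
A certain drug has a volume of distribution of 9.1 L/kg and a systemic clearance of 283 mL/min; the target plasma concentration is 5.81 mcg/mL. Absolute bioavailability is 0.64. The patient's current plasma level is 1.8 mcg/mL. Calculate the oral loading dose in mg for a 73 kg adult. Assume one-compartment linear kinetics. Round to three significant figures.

4160 mg

Vd = 9.1 L/kg × 73 kg = 664.3 L
Loading dose depends on Vd (not clearance): it fills the distribution volume.
Concentration deficit ΔC = 5.81 − 1.8 = 4.010 mg/L
LD = Vd × ΔC / F = 664.3 × 4.010 / 0.64 = 4162 mg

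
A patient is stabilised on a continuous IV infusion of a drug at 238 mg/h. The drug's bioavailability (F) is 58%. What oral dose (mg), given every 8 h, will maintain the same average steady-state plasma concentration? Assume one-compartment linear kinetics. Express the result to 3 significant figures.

3280 mg

To maintain the same Css, the systemic dosing rate must be unchanged: F·D/τ = infusion rate.
D = rate × τ / F = 238 × 8 / 0.58 = 3283 mg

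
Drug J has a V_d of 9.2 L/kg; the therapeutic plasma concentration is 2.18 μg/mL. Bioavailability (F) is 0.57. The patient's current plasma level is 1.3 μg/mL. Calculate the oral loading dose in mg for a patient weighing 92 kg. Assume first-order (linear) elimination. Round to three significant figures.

Total Vd = 9.2 × 92 = 846.4 L
The loading dose fills Vd to the target concentration.
Concentration deficit ΔC = 2.18 − 1.3 = 0.8800 mg/L
LD = Vd × ΔC / F = 846.4 × 0.8800 / 0.57 = 1307 mg

1310 mg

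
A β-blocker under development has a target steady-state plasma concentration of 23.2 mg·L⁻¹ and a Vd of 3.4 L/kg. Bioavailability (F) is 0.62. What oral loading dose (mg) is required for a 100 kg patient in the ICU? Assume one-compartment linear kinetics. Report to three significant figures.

Total Vd = 3.4 × 100 = 340.0 L
LD = Vd × C / F = 340.0 × 23.20 / 0.62 = 12720 mg

12700 mg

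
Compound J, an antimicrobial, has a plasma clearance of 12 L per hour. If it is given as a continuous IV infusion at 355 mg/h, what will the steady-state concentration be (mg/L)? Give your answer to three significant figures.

29.6 mg/L

Css = rate / CL = 355 / 12.00 = 29.58 mg/L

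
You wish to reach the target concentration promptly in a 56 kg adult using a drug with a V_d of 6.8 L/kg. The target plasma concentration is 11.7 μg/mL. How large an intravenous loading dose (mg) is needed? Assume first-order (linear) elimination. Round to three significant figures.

Vd(total) = 56 kg × 6.8 L/kg = 380.8 L
The loading dose fills Vd to the target concentration.
LD = Vd × C = 380.8 × 11.70 = 4455 mg

4460 mg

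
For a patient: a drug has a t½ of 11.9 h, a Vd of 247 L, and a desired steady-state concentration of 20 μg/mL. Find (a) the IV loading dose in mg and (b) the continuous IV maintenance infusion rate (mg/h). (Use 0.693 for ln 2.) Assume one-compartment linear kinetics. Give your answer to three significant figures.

LD = Vd × C = 247.0 × 20 = 4940 mg
CL = 0.693 × Vd / t½ = 0.693 × 247.0 / 11.9 = 14.38 L/h
Infusion rate = CL × Css = 14.38 × 20 = 287.6 mg/h

(a) 4940 mg; (b) 288 mg/h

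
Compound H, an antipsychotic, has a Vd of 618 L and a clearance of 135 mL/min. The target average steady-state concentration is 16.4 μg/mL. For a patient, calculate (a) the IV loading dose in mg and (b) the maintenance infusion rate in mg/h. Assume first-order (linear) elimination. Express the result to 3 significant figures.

Loading dose = Vd × C = 618.0 × 16.4 = 10140 mg
Convert clearance: 135 mL/min × 60 min/h ÷ 1000 mL/L = 8.100 L/h
Maintenance infusion rate = CL × Css = 8.100 × 16.4 = 132.8 mg/h

(a) 10100 mg; (b) 133 mg/h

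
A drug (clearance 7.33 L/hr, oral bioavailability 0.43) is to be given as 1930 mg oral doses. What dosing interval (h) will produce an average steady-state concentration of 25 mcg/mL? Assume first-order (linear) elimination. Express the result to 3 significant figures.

4.53 h

F·D/τ = CL·Css → τ = F·D / (CL·Css).
τ = 0.43 × 1930 / (7.33 × 25) = 4.529 h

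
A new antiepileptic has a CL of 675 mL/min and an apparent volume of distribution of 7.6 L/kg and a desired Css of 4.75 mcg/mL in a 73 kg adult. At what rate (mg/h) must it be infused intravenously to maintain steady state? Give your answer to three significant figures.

Convert clearance: 675 mL/min × 60 min/h ÷ 1000 mL/L = 40.50 L/h
R₀ = 40.50 × 4.75 = 192.4 mg/h

192 mg/h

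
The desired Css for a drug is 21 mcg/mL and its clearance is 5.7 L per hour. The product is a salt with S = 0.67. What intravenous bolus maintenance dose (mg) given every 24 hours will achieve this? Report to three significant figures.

4290 mg

D = CL × Css × τ / S = 5.700 × 21 × 24 / 0.67 = 4288 mg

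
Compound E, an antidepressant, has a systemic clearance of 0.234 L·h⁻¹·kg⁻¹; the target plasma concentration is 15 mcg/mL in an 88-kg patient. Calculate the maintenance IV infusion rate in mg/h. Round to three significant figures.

309 mg/h

CL = 0.234 L·h⁻¹·kg⁻¹ × 88 kg = 20.59 L/h
Rate = CL × Css = 20.59 × 15 = 308.9 mg/h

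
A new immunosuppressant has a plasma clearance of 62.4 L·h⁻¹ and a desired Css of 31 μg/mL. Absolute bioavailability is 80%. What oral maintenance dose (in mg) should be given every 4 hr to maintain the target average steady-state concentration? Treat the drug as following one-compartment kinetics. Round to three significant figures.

D = CL × Css × τ / F = 62.40 × 31 × 4 / 0.8 = 9672 mg

9670 mg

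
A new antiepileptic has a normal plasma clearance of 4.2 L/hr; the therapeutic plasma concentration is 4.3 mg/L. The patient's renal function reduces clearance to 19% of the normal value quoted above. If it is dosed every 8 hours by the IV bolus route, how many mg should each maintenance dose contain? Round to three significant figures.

27.5 mg

Patient clearance = 0.19 × 4.200 = 0.7980 L/h
At steady state, dose per interval replaces the amount cleared in that interval: D/τ = CL·Css.
D = CL × Css × τ = 0.7980 × 4.3 × 8 = 27.45 mg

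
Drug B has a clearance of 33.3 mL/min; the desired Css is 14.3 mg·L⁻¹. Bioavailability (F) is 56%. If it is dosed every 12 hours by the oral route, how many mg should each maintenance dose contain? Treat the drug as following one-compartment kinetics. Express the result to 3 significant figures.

612 mg

CL = 33.3 mL/min × 60/1000 = 1.998 L/h
D = CL × Css × τ / F = 1.998 × 14.3 × 12 / 0.56 = 612.2 mg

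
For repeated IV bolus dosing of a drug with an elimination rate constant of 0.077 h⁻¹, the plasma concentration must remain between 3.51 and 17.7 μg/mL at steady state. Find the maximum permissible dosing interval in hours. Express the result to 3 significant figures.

21.0 h

Between IV bolus doses, concentration decays as C = C₀·e^(−kτ), so C_peak/C_trough = e^(kτ).
τ_max = ln(C_peak/C_trough) / k = ln(17.7/3.51) / 0.07700 = 1.618 / 0.07700 = 21.01 h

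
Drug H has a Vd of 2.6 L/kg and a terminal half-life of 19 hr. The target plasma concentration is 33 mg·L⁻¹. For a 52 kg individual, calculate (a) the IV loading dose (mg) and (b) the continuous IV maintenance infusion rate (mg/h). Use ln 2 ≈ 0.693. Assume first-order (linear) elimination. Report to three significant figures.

(a) 4460 mg; (b) 163 mg/h

Total Vd = 2.6 × 52 = 135.2 L
LD = Vd × C = 135.2 × 33 = 4462 mg
CL = 0.693 × Vd / t½ = 0.693 × 135.2 / 19 = 4.931 L/h
Infusion rate = CL × Css = 4.931 × 33 = 162.7 mg/h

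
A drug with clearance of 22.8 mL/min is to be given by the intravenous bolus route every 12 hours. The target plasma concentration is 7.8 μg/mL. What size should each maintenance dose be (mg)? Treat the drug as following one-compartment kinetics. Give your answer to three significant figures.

128 mg

Convert clearance: 22.8 mL/min × 60 min/h ÷ 1000 mL/L = 1.368 L/h
D = CL × Css × τ = 1.368 × 7.8 × 12 = 128.0 mg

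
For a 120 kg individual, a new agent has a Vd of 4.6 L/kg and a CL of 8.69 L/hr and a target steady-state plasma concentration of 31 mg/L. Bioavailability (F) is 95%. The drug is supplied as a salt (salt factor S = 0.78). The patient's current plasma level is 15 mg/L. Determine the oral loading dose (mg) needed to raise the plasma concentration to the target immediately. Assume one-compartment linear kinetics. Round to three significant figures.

11900 mg

Vd(total) = 120 kg × 4.6 L/kg = 552.0 L
Concentration deficit ΔC = 31 − 15 = 16.00 mg/L
LD = Vd × ΔC / F / S = 552.0 × 16.00 / 0.95 / 0.78 = 11920 mg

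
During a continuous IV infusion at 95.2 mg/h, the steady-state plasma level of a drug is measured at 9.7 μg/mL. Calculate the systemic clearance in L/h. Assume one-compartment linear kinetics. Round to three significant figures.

At steady state, infusion rate = CL × Css, so CL = rate / Css.
CL = 95.2 / 9.7 = 9.814 L/h

9.81 L/h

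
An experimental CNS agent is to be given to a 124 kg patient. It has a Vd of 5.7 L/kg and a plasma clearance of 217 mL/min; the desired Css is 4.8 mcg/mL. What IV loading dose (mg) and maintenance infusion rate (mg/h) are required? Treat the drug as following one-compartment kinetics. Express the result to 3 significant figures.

(a) 3390 mg; (b) 62.5 mg/h

Vd = 5.7 L/kg × 124 kg = 706.8 L
LD = Vd · C_target = 706.8 × 4.8 = 3393 mg
Convert clearance: 217 mL/min × 60 min/h ÷ 1000 mL/L = 13.02 L/h
Maintenance infusion rate = CL × Css = 13.02 × 4.8 = 62.50 mg/h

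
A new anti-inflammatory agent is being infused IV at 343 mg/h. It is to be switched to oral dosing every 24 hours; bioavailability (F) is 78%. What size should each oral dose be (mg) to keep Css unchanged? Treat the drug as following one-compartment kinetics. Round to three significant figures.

10600 mg

To maintain the same Css, the systemic dosing rate must be unchanged: F·D/τ = infusion rate.
D = rate × τ / F = 343 × 24 / 0.78 = 10550 mg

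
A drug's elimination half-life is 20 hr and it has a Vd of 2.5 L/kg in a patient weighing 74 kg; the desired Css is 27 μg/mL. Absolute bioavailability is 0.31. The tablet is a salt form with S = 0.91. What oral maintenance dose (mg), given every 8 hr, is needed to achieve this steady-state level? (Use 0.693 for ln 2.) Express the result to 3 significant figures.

Vd(total) = 74 kg × 2.5 L/kg = 185.0 L
CL = ln 2 · Vd / t½ = 0.693 × 185.0 / 20 = 6.410 L/h
D = CL × Css × τ / F / S = 6.410 × 27 × 8 / 0.31 / 0.91 = 4908 mg

4910 mg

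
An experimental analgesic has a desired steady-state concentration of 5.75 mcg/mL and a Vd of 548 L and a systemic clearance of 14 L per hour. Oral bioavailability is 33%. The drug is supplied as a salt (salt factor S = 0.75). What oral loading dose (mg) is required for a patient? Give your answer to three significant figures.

LD = Vd × C / F / S = 548.0 × 5.750 / 0.33 / 0.75 = 12730 mg

12700 mg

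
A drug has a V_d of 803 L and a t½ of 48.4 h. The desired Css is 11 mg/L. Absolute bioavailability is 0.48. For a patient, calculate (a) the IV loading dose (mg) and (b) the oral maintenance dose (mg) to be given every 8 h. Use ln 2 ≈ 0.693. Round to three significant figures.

LD = Vd × C = 803.0 × 11 = 8833 mg
CL = 0.693 × Vd / t½ = 0.693 × 803.0 / 48.4 = 11.50 L/h
D = CL × Css × τ / F = 11.50 × 11 × 8 / 0.48 = 2108 mg

(a) 8830 mg; (b) 2110 mg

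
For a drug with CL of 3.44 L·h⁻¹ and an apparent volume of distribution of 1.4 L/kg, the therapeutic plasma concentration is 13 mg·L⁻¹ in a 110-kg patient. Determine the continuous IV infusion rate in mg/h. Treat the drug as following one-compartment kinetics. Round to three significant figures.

R₀ = 3.440 × 13 = 44.72 mg/h

44.7 mg/h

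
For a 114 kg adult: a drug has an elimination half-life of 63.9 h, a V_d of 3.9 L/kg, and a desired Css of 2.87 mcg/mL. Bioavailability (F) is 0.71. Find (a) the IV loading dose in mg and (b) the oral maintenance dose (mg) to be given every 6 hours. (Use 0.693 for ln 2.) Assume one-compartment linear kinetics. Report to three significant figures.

Vd(total) = 114 kg × 3.9 L/kg = 444.6 L
LD = Vd × C = 444.6 × 2.87 = 1276 mg
CL = 0.693 × Vd / t½ = 0.693 × 444.6 / 63.9 = 4.822 L/h
D = CL × Css × τ / F = 4.822 × 2.87 × 6 / 0.71 = 117.0 mg

(a) 1280 mg; (b) 117 mg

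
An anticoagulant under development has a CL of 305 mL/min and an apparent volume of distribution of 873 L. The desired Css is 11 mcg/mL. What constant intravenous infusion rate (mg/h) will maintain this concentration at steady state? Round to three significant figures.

201 mg/h

CL = 305 mL/min = 305 × 0.06 = 18.30 L/h
Maintenance depends on clearance, not Vd — rate in must match rate out.
Infusion rate = CL · Css = 18.30 L/h × 11 mg/L = 201.3 mg/h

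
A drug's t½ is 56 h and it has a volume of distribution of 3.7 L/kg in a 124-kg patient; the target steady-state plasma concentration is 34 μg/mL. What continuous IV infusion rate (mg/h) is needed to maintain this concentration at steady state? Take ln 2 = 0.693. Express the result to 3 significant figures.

Vd = 3.7 L/kg × 124 kg = 458.8 L
CL = ln 2 · Vd / t½ = 0.693 × 458.8 / 56 = 5.678 L/h
Infusion rate = CL × Css = 5.678 × 34 = 193.1 mg/h

193 mg/h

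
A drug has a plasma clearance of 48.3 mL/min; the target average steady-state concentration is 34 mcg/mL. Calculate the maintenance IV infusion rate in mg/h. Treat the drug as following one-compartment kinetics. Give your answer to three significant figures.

98.5 mg/h

CL = 48.3 mL/min = 48.3 × 0.06 = 2.898 L/h
At steady state, infusion rate equals elimination rate: rate in = CL × Css.
Infusion rate = CL · Css = 2.898 L/h × 34 mg/L = 98.53 mg/h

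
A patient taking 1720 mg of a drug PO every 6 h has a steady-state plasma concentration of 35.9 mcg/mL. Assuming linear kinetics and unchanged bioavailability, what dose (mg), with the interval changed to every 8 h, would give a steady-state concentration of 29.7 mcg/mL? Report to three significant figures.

For first-order elimination, Css ∝ F·D/(CL·τ); F and CL are unchanged, so Css ∝ D/τ.
D₂ = D₁ × (Css,target / Css,current) × (τ₂/τ₁) = 1720 × (29.7/35.9) × (8/6) = 1897 mg

1900 mg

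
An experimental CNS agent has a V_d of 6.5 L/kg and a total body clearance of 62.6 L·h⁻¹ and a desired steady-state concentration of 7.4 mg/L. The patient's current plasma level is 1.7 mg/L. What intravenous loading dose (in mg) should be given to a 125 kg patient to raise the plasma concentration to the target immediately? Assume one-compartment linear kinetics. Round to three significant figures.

4630 mg

Vd = 6.5 L/kg × 125 kg = 812.5 L
Concentration deficit ΔC = 7.4 − 1.7 = 5.700 mg/L
LD = Vd × ΔC = 812.5 × 5.700 = 4631 mg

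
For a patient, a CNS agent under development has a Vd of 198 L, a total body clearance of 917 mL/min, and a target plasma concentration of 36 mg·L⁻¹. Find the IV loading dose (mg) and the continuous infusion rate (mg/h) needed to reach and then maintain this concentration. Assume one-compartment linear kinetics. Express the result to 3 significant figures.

LD = Vd · C_target = 198.0 × 36 = 7128 mg
CL = 917 mL/min = 917 × 0.06 = 55.02 L/h
Maintenance infusion rate = CL × Css = 55.02 × 36 = 1981 mg/h

(a) 7130 mg; (b) 1980 mg/h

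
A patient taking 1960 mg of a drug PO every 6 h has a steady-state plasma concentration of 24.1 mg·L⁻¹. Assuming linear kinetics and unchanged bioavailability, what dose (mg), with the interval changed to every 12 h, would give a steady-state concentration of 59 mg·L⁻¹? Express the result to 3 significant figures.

With linear kinetics, Css is proportional to dose rate (D/τ) at fixed clearance.
D₂ = D₁ × (Css,target / Css,current) × (τ₂/τ₁) = 1960 × (59/24.1) × (12/6) = 9597 mg

9600 mg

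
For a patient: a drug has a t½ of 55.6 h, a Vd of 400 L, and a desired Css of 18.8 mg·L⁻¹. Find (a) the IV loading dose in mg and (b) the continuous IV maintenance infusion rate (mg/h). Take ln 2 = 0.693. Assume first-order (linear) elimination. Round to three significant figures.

LD = Vd × C = 400.0 × 18.8 = 7520 mg
CL = 0.693 × Vd / t½ = 0.693 × 400.0 / 55.6 = 4.986 L/h
Infusion rate = CL × Css = 4.986 × 18.8 = 93.74 mg/h

(a) 7520 mg; (b) 93.7 mg/h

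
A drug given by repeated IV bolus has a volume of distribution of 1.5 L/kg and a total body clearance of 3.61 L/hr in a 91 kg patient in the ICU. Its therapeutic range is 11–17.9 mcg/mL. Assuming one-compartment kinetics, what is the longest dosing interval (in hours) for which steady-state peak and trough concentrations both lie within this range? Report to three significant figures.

18.4 h

Total Vd = 1.5 × 91 = 136.5 L
k = CL / Vd = 3.610 / 136.5 = 0.02645 h⁻¹
Between IV bolus doses, concentration decays as C = C₀·e^(−kτ), so C_peak/C_trough = e^(kτ).
τ_max = ln(C_peak/C_trough) / k = ln(17.9/11) / 0.02645 = 0.4869 / 0.02645 = 18.41 h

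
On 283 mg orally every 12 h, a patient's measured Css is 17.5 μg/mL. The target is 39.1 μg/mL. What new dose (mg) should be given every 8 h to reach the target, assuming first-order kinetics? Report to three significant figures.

422 mg

With linear kinetics, Css is proportional to dose rate (D/τ) at fixed clearance.
D₂ = D₁ × (Css,target / Css,current) × (τ₂/τ₁) = 283 × (39.1/17.5) × (8/12) = 421.5 mg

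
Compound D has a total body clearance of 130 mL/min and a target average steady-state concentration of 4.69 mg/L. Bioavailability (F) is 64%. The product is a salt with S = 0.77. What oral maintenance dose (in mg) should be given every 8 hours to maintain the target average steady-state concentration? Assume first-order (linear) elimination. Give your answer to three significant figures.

594 mg

CL = 130 mL/min = 130 × 0.06 = 7.800 L/h
D = CL × Css × τ / F / S = 7.800 × 4.69 × 8 / 0.64 / 0.77 = 593.9 mg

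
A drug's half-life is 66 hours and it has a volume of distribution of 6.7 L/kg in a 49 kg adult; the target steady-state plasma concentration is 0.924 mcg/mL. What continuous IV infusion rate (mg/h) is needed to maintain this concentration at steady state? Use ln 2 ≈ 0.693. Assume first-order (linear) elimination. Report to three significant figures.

Vd(total) = 49 kg × 6.7 L/kg = 328.3 L
CL = 0.693 × Vd / t½ = 0.693 × 328.3 / 66 = 3.447 L/h
Infusion rate = CL × Css = 3.447 × 0.924 = 3.185 mg/h

3.19 mg/h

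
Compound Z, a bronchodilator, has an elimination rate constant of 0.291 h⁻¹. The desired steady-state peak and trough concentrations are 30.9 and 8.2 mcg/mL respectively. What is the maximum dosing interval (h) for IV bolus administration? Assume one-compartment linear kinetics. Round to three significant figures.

4.56 h

Between IV bolus doses, concentration decays as C = C₀·e^(−kτ), so C_peak/C_trough = e^(kτ).
τ_max = ln(C_peak/C_trough) / k = ln(30.9/8.2) / 0.2910 = 1.327 / 0.2910 = 4.560 h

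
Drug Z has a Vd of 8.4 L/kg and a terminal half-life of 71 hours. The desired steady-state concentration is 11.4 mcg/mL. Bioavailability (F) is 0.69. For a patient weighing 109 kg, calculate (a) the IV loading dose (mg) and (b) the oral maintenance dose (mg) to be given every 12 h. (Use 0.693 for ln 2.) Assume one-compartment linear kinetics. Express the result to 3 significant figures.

(a) 10400 mg; (b) 1770 mg

Vd = 8.4 L/kg × 109 kg = 915.6 L
LD = Vd × C = 915.6 × 11.4 = 10440 mg
CL = 0.693 × Vd / t½ = 0.693 × 915.6 / 71 = 8.937 L/h
D = CL × Css × τ / F = 8.937 × 11.4 × 12 / 0.69 = 1772 mg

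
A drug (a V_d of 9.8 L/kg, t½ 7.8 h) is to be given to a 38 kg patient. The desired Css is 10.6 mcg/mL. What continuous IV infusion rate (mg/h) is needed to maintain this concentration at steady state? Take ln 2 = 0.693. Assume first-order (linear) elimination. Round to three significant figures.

Vd = 9.8 L/kg × 38 kg = 372.4 L
k = 0.693/7.8 = 0.08885 h⁻¹, so CL = k·Vd = 0.08885 × 372.4 = 33.09 L/h
Infusion rate = CL × Css = 33.09 × 10.6 = 350.8 mg/h

351 mg/h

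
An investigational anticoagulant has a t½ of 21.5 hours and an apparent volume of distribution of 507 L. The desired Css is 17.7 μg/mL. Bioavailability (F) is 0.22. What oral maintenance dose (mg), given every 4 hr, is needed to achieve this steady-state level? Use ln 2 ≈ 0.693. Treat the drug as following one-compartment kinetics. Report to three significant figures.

5260 mg

CL = 0.693 × Vd / t½ = 0.693 × 507.0 / 21.5 = 16.34 L/h
D = CL × Css × τ / F = 16.34 × 17.7 × 4 / 0.22 = 5259 mg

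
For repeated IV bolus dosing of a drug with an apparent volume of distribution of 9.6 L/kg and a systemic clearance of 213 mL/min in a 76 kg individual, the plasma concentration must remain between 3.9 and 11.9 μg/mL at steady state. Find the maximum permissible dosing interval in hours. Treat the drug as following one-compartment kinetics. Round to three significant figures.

Vd = 9.6 L/kg × 76 kg = 729.6 L
Convert clearance: 213 mL/min × 60 min/h ÷ 1000 mL/L = 12.78 L/h
k = CL / Vd = 12.78 / 729.6 = 0.01752 h⁻¹
Between IV bolus doses, concentration decays as C = C₀·e^(−kτ), so C_peak/C_trough = e^(kτ).
τ_max = ln(C_peak/C_trough) / k = ln(11.9/3.9) / 0.01752 = 1.116 / 0.01752 = 63.70 h

63.7 h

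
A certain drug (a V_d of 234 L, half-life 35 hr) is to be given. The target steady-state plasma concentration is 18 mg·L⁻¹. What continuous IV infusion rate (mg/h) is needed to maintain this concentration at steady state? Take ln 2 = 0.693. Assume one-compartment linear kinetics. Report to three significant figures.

CL = 0.693 × Vd / t½ = 0.693 × 234.0 / 35 = 4.633 L/h
Infusion rate = CL × Css = 4.633 × 18 = 83.39 mg/h

83.4 mg/h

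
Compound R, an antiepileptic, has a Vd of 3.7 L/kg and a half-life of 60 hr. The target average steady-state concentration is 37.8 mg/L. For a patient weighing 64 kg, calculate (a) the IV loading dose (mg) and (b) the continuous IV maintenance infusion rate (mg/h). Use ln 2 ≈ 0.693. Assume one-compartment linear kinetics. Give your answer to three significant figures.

Total Vd = 3.7 × 64 = 236.8 L
LD = Vd × C = 236.8 × 37.8 = 8951 mg
CL = 0.693 × Vd / t½ = 0.693 × 236.8 / 60 = 2.735 L/h
Infusion rate = CL × Css = 2.735 × 37.8 = 103.4 mg/h

(a) 8950 mg; (b) 103 mg/h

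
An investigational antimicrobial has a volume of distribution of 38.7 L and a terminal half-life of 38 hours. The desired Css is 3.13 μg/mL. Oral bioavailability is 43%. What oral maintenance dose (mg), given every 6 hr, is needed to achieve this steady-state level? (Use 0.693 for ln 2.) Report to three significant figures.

30.8 mg

CL = ln 2 · Vd / t½ = 0.693 × 38.70 / 38 = 0.7058 L/h
D = CL × Css × τ / F = 0.7058 × 3.13 × 6 / 0.43 = 30.83 mg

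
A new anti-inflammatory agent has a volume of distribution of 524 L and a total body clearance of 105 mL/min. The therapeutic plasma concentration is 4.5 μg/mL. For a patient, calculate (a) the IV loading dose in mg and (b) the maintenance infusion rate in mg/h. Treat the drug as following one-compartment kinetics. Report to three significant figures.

(a) 2360 mg; (b) 28.4 mg/h

Loading: fill Vd to C_target → 524.0 L × 4.5 mg/L = 2358 mg
CL = 105 mL/min = 105 × 0.06 = 6.300 L/h
Maintenance infusion rate = CL × Css = 6.300 × 4.5 = 28.35 mg/h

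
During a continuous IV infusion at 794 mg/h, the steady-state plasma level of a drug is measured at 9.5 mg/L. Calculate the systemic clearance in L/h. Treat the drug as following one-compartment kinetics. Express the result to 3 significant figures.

83.6 L/h

At steady state, infusion rate = CL × Css, so CL = rate / Css.
CL = 794 / 9.5 = 83.58 L/h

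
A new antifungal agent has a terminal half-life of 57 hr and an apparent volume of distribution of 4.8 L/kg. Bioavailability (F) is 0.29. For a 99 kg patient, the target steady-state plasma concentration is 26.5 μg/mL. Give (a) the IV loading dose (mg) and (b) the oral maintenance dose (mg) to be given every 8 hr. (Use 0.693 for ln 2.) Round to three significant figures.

(a) 12600 mg; (b) 4220 mg

Vd(total) = 99 kg × 4.8 L/kg = 475.2 L
LD = Vd × C = 475.2 × 26.5 = 12590 mg
CL = 0.693 × Vd / t½ = 0.693 × 475.2 / 57 = 5.777 L/h
D = CL × Css × τ / F = 5.777 × 26.5 × 8 / 0.29 = 4223 mg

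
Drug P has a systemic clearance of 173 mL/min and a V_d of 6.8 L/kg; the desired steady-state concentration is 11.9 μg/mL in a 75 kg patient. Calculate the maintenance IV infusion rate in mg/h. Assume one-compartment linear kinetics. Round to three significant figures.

CL = 173 mL/min = 173 × 0.06 = 10.38 L/h
Maintenance depends on clearance, not Vd — rate in must match rate out.
R₀ = 10.38 × 11.9 = 123.5 mg/h

124 mg/h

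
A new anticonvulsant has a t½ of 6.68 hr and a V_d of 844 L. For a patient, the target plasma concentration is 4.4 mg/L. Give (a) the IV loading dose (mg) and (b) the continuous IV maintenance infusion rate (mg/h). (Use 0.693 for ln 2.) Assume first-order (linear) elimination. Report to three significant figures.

LD = Vd × C = 844.0 × 4.4 = 3714 mg
CL = 0.693 × Vd / t½ = 0.693 × 844.0 / 6.68 = 87.56 L/h
Infusion rate = CL × Css = 87.56 × 4.4 = 385.3 mg/h

(a) 3710 mg; (b) 385 mg/h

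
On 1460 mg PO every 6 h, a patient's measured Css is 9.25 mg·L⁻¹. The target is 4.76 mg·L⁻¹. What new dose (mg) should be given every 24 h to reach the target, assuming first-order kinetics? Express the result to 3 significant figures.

3010 mg

For first-order elimination, Css ∝ F·D/(CL·τ); F and CL are unchanged, so Css ∝ D/τ.
D₂ = D₁ × (Css,target / Css,current) × (τ₂/τ₁) = 1460 × (4.76/9.25) × (24/6) = 3005 mg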